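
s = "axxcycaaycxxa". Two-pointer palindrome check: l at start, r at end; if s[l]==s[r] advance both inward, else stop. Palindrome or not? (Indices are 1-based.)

l=1 r=13: 'a'=='a', l++,r--
l=2 r=12: 'x'=='x', l++,r--
l=3 r=11: 'x'=='x', l++,r--
l=4 r=10: 'c'=='c', l++,r--
l=5 r=9: 'y'=='y', l++,r--
l=6 r=8: 'c'!='a', stop

not a palindrome (mismatch at 6,8)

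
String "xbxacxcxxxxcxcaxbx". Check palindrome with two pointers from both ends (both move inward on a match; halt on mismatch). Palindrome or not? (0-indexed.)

palindrome

l=0 r=17: 'x'=='x', l++,r--
l=1 r=16: 'b'=='b', l++,r--
l=2 r=15: 'x'=='x', l++,r--
l=3 r=14: 'a'=='a', l++,r--
l=4 r=13: 'c'=='c', l++,r--
l=5 r=12: 'x'=='x', l++,r--
l=6 r=11: 'c'=='c', l++,r--
l=7 r=10: 'x'=='x', l++,r--
l=8 r=9: 'x'=='x', l++,r--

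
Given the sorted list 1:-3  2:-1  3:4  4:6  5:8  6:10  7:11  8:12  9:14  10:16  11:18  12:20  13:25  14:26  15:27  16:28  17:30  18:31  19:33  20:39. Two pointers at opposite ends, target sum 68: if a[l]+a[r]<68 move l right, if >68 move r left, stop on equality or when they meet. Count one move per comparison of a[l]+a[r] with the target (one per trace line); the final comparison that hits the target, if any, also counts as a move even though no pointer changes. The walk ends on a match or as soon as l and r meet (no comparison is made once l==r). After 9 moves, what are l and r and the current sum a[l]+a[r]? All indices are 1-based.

l=10, r=20, sum=55

l=1 r=20: -3+39=36 <68, l++
l=2 r=20: -1+39=38 <68, l++
l=3 r=20: 4+39=43 <68, l++
l=4 r=20: 6+39=45 <68, l++
l=5 r=20: 8+39=47 <68, l++
l=6 r=20: 10+39=49 <68, l++
l=7 r=20: 11+39=50 <68, l++
l=8 r=20: 12+39=51 <68, l++
l=9 r=20: 14+39=53 <68, l++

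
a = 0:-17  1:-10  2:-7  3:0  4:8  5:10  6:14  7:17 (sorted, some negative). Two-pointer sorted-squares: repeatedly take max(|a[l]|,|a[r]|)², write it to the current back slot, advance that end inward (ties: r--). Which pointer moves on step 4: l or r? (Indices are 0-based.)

r

l=0 r=7: |-17|<=|17| out[7]=289, r--
l=0 r=6: |-17|>|14| out[6]=289, l++
l=1 r=6: |-10|<=|14| out[5]=196, r--
l=1 r=5: |-10|<=|10| out[4]=100, r--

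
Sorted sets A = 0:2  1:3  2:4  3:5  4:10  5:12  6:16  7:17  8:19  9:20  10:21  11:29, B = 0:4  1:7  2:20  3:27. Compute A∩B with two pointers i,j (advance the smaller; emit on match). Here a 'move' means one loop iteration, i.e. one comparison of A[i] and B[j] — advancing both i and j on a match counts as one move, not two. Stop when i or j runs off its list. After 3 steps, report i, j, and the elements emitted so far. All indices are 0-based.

i=3, j=1, emitted=[4]

[i=0,j=0] 2<4 → i++
[i=1,j=0] 3<4 → i++
[i=2,j=0] 4==4 emit → i++,j++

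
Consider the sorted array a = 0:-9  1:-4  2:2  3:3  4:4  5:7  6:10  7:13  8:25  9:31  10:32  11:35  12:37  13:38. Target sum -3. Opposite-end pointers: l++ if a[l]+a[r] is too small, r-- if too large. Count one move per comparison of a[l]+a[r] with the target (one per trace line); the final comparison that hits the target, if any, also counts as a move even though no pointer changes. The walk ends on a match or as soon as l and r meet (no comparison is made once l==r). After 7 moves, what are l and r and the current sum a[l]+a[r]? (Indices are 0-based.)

[0,13] -9+38=29 >-3 → r--
[0,12] -9+37=28 >-3 → r--
[0,11] -9+35=26 >-3 → r--
[0,10] -9+32=23 >-3 → r--
[0,9] -9+31=22 >-3 → r--
[0,8] -9+25=16 >-3 → r--
[0,7] -9+13=4 >-3 → r--

l=0, r=6, sum=1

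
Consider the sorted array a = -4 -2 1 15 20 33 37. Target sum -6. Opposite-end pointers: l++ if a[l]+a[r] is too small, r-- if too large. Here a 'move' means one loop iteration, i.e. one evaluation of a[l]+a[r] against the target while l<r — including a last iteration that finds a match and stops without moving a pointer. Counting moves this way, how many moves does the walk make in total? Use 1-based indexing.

6 moves

[1,7] -4+37=33 >-6 → r--
[1,6] -4+33=29 >-6 → r--
[1,5] -4+20=16 >-6 → r--
[1,4] -4+15=11 >-6 → r--
[1,3] -4+1=-3 >-6 → r--
[1,2] -4+-2=-6 → found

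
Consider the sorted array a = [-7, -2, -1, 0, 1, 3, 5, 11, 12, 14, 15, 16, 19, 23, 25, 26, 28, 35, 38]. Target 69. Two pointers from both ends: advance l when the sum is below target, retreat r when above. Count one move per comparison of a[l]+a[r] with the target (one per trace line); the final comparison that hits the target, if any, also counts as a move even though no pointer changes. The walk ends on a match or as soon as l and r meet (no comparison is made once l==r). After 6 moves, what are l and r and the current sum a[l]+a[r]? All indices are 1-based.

l=7, r=19, sum=43

[1,19] -7+38=31 <69 → l++
[2,19] -2+38=36 <69 → l++
[3,19] -1+38=37 <69 → l++
[4,19] 0+38=38 <69 → l++
[5,19] 1+38=39 <69 → l++
[6,19] 3+38=41 <69 → l++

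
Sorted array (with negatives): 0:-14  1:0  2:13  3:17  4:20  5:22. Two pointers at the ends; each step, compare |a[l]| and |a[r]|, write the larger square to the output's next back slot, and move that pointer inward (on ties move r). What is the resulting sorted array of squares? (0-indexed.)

[0,5] |-14|<=|22| out[5]=484 → r--
[0,4] |-14|<=|20| out[4]=400 → r--
[0,3] |-14|<=|17| out[3]=289 → r--
[0,2] |-14|>|13| out[2]=196 → l++
[1,2] |0|<=|13| out[1]=169 → r--
[1,1] |0|<=|0| out[0]=0 → r--

[0, 169, 196, 289, 400, 484]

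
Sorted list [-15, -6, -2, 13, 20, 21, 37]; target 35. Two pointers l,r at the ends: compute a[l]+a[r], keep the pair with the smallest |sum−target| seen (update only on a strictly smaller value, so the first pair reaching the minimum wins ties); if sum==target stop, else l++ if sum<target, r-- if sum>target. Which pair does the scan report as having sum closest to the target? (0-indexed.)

pair (-2, 37) with sum 35 (|Δ|=0)

l=0 r=6: -15+37=22 d=13 *, l++
l=1 r=6: -6+37=31 d=4 *, l++
l=2 r=6: -2+37=35 d=0 *, stop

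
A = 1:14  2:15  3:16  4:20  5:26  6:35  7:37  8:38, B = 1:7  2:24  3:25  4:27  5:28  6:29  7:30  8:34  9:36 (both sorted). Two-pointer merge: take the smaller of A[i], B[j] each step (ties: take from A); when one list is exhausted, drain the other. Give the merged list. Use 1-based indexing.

[i=1,j=1] A[i]=14>B[j]=7 take 7 → j++
[i=1,j=2] A[i]=14<=B[j]=24 take 14 → i++
[i=2,j=2] A[i]=15<=B[j]=24 take 15 → i++
[i=3,j=2] A[i]=16<=B[j]=24 take 16 → i++
[i=4,j=2] A[i]=20<=B[j]=24 take 20 → i++
[i=5,j=2] A[i]=26>B[j]=24 take 24 → j++
[i=5,j=3] A[i]=26>B[j]=25 take 25 → j++
[i=5,j=4] A[i]=26<=B[j]=27 take 26 → i++
[i=6,j=4] A[i]=35>B[j]=27 take 27 → j++
[i=6,j=5] A[i]=35>B[j]=28 take 28 → j++
[i=6,j=6] A[i]=35>B[j]=29 take 29 → j++
[i=6,j=7] A[i]=35>B[j]=30 take 30 → j++
[i=6,j=8] A[i]=35>B[j]=34 take 34 → j++
[i=6,j=9] A[i]=35<=B[j]=36 take 35 → i++
[i=7,j=9] A[i]=37>B[j]=36 take 36 → j++
[i=7,j=10] B done, take A[i]=37 → i++
[i=8,j=10] B done, take A[i]=38 → i++

[7, 14, 15, 16, 20, 24, 25, 26, 27, 28, 29, 30, 34, 35, 36, 37, 38]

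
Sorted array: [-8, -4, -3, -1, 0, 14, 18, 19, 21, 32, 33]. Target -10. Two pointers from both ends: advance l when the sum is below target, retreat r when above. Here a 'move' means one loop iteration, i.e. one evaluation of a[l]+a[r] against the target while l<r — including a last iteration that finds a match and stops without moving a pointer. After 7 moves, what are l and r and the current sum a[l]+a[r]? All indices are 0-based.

l=0, r=3, sum=-9

l=0 r=10: -8+33=25 >-10, r--
l=0 r=9: -8+32=24 >-10, r--
l=0 r=8: -8+21=13 >-10, r--
l=0 r=7: -8+19=11 >-10, r--
l=0 r=6: -8+18=10 >-10, r--
l=0 r=5: -8+14=6 >-10, r--
l=0 r=4: -8+0=-8 >-10, r--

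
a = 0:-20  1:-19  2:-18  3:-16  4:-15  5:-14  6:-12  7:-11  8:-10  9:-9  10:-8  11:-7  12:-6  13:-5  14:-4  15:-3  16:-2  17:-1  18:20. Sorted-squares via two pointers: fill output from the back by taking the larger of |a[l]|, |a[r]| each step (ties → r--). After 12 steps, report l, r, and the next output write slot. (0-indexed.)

[0,18] |-20|<=|20| out[18]=400 → r--
[0,17] |-20|>|-1| out[17]=400 → l++
[1,17] |-19|>|-1| out[16]=361 → l++
[2,17] |-18|>|-1| out[15]=324 → l++
[3,17] |-16|>|-1| out[14]=256 → l++
[4,17] |-15|>|-1| out[13]=225 → l++
[5,17] |-14|>|-1| out[12]=196 → l++
[6,17] |-12|>|-1| out[11]=144 → l++
[7,17] |-11|>|-1| out[10]=121 → l++
[8,17] |-10|>|-1| out[9]=100 → l++
[9,17] |-9|>|-1| out[8]=81 → l++
[10,17] |-8|>|-1| out[7]=64 → l++

l=11, r=17, next write slot=6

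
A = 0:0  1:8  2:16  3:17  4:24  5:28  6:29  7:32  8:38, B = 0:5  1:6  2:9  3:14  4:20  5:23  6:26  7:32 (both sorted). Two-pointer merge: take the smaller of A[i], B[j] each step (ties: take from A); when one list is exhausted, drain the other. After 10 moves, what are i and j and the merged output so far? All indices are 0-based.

i=0 j=0: A[i]=0<=B[j]=5 take 0, i++
i=1 j=0: A[i]=8>B[j]=5 take 5, j++
i=1 j=1: A[i]=8>B[j]=6 take 6, j++
i=1 j=2: A[i]=8<=B[j]=9 take 8, i++
i=2 j=2: A[i]=16>B[j]=9 take 9, j++
i=2 j=3: A[i]=16>B[j]=14 take 14, j++
i=2 j=4: A[i]=16<=B[j]=20 take 16, i++
i=3 j=4: A[i]=17<=B[j]=20 take 17, i++
i=4 j=4: A[i]=24>B[j]=20 take 20, j++
i=4 j=5: A[i]=24>B[j]=23 take 23, j++

i=4, j=6, merged so far=[0, 5, 6, 8, 9, 14, 16, 17, 20, 23]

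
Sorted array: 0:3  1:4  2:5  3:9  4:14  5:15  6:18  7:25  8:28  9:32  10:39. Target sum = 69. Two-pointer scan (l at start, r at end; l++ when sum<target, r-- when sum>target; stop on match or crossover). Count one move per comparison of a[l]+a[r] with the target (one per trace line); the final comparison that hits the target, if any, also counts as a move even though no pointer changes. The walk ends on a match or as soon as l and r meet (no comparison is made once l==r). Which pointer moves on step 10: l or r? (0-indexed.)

[0,10] 3+39=42 <69 → l++
[1,10] 4+39=43 <69 → l++
[2,10] 5+39=44 <69 → l++
[3,10] 9+39=48 <69 → l++
[4,10] 14+39=53 <69 → l++
[5,10] 15+39=54 <69 → l++
[6,10] 18+39=57 <69 → l++
[7,10] 25+39=64 <69 → l++
[8,10] 28+39=67 <69 → l++
[9,10] 32+39=71 >69 → r--

r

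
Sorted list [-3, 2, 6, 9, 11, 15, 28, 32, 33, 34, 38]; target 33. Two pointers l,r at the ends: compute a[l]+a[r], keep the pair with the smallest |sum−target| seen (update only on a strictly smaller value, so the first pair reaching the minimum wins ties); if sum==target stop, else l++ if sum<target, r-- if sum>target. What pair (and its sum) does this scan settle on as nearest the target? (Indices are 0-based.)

pair (2, 32) with sum 34 (|Δ|=1)

l=0 r=10: -3+38=35 d=2 *, r--
l=0 r=9: -3+34=31 d=2, l++
l=1 r=9: 2+34=36 d=3, r--
l=1 r=8: 2+33=35 d=2, r--
l=1 r=7: 2+32=34 d=1 *, r--
l=1 r=6: 2+28=30 d=3, l++
l=2 r=6: 6+28=34 d=1, r--
l=2 r=5: 6+15=21 d=12, l++
l=3 r=5: 9+15=24 d=9, l++
l=4 r=5: 11+15=26 d=7, l++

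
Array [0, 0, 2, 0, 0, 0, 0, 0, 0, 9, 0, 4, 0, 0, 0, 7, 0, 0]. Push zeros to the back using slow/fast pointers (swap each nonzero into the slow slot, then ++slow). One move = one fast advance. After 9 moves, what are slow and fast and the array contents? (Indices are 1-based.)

(s=1,f=1) a[fast]=0 → fast++
(s=1,f=2) a[fast]=0 → fast++
(s=1,f=3) a[fast]=2≠0 swap→a[1]=2 → slow++,fast++
(s=2,f=4) a[fast]=0 → fast++
(s=2,f=5) a[fast]=0 → fast++
(s=2,f=6) a[fast]=0 → fast++
(s=2,f=7) a[fast]=0 → fast++
(s=2,f=8) a[fast]=0 → fast++
(s=2,f=9) a[fast]=0 → fast++

slow=2, fast=10, a=[2, 0, 0, 0, 0, 0, 0, 0, 0, 9, 0, 4, 0, 0, 0, 7, 0, 0]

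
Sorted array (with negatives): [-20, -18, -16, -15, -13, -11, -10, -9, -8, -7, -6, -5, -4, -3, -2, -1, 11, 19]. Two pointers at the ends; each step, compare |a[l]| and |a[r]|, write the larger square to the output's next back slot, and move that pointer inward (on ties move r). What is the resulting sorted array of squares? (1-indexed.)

[1, 4, 9, 16, 25, 36, 49, 64, 81, 100, 121, 121, 169, 225, 256, 324, 361, 400]

l=1 r=18: |-20|>|19| out[18]=400, l++
l=2 r=18: |-18|<=|19| out[17]=361, r--
l=2 r=17: |-18|>|11| out[16]=324, l++
l=3 r=17: |-16|>|11| out[15]=256, l++
l=4 r=17: |-15|>|11| out[14]=225, l++
l=5 r=17: |-13|>|11| out[13]=169, l++
l=6 r=17: |-11|<=|11| out[12]=121, r--
l=6 r=16: |-11|>|-1| out[11]=121, l++
l=7 r=16: |-10|>|-1| out[10]=100, l++
l=8 r=16: |-9|>|-1| out[9]=81, l++
l=9 r=16: |-8|>|-1| out[8]=64, l++
l=10 r=16: |-7|>|-1| out[7]=49, l++
l=11 r=16: |-6|>|-1| out[6]=36, l++
l=12 r=16: |-5|>|-1| out[5]=25, l++
l=13 r=16: |-4|>|-1| out[4]=16, l++
l=14 r=16: |-3|>|-1| out[3]=9, l++
l=15 r=16: |-2|>|-1| out[2]=4, l++
l=16 r=16: |-1|<=|-1| out[1]=1, r--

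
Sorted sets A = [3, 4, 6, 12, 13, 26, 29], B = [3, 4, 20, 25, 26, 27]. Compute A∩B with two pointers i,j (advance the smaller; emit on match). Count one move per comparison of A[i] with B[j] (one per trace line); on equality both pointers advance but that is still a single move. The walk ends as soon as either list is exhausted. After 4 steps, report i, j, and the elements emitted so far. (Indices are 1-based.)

i=5, j=3, emitted=[3, 4]

[i=1,j=1] 3==3 emit → i++,j++
[i=2,j=2] 4==4 emit → i++,j++
[i=3,j=3] 6<20 → i++
[i=4,j=3] 12<20 → i++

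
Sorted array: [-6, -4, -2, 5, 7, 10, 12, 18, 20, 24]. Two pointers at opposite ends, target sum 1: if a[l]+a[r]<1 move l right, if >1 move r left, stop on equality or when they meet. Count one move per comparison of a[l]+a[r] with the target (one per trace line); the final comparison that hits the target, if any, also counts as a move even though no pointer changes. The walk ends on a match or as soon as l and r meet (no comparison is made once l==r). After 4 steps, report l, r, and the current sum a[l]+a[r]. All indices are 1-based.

[1,10] -6+24=18 >1 → r--
[1,9] -6+20=14 >1 → r--
[1,8] -6+18=12 >1 → r--
[1,7] -6+12=6 >1 → r--

l=1, r=6, sum=4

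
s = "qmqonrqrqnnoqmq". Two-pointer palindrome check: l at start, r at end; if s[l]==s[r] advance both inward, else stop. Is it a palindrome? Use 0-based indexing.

[0,14] 'q'=='q' → l++,r--
[1,13] 'm'=='m' → l++,r--
[2,12] 'q'=='q' → l++,r--
[3,11] 'o'=='o' → l++,r--
[4,10] 'n'=='n' → l++,r--
[5,9] 'r'!='n' → stop

not a palindrome (mismatch at 5,9)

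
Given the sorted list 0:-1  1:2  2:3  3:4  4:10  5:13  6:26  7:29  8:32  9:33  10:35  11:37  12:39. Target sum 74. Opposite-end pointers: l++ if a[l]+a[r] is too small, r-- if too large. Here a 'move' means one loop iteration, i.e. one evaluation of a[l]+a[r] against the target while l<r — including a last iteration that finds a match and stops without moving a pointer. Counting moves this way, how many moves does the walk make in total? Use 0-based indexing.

11 moves

l=0 r=12: -1+39=38 <74, l++
l=1 r=12: 2+39=41 <74, l++
l=2 r=12: 3+39=42 <74, l++
l=3 r=12: 4+39=43 <74, l++
l=4 r=12: 10+39=49 <74, l++
l=5 r=12: 13+39=52 <74, l++
l=6 r=12: 26+39=65 <74, l++
l=7 r=12: 29+39=68 <74, l++
l=8 r=12: 32+39=71 <74, l++
l=9 r=12: 33+39=72 <74, l++
l=10 r=12: 35+39=74, found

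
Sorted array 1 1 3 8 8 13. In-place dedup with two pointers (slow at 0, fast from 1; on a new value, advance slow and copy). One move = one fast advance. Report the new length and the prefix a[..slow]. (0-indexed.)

(s=0,f=1) a[fast]=1=a[slow] dup → fast++
(s=0,f=2) a[fast]=3≠a[slow]=1 write a[1]=3 → slow++,fast++
(s=1,f=3) a[fast]=8≠a[slow]=3 write a[2]=8 → slow++,fast++
(s=2,f=4) a[fast]=8=a[slow] dup → fast++
(s=2,f=5) a[fast]=13≠a[slow]=8 write a[3]=13 → slow++,fast++

length 4; prefix = [1, 3, 8, 13]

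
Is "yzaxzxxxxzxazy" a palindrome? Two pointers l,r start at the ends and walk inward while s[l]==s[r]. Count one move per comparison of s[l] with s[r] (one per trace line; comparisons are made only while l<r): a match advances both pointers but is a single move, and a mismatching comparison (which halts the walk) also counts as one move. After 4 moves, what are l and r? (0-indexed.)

l=4, r=9

l=0 r=13: 'y'=='y', l++,r--
l=1 r=12: 'z'=='z', l++,r--
l=2 r=11: 'a'=='a', l++,r--
l=3 r=10: 'x'=='x', l++,r--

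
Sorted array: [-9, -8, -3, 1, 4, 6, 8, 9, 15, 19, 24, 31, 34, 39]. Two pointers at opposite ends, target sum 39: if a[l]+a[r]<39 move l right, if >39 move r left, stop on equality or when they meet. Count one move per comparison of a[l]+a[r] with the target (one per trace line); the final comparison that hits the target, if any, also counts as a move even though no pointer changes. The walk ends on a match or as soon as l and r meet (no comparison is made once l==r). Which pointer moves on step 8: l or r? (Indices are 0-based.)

l

[0,13] -9+39=30 <39 → l++
[1,13] -8+39=31 <39 → l++
[2,13] -3+39=36 <39 → l++
[3,13] 1+39=40 >39 → r--
[3,12] 1+34=35 <39 → l++
[4,12] 4+34=38 <39 → l++
[5,12] 6+34=40 >39 → r--
[5,11] 6+31=37 <39 → l++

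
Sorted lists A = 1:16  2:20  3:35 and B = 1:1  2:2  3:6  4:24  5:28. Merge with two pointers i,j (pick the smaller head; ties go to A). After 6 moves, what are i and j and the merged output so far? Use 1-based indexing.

[i=1,j=1] A[i]=16>B[j]=1 take 1 → j++
[i=1,j=2] A[i]=16>B[j]=2 take 2 → j++
[i=1,j=3] A[i]=16>B[j]=6 take 6 → j++
[i=1,j=4] A[i]=16<=B[j]=24 take 16 → i++
[i=2,j=4] A[i]=20<=B[j]=24 take 20 → i++
[i=3,j=4] A[i]=35>B[j]=24 take 24 → j++

i=3, j=5, merged so far=[1, 2, 6, 16, 20, 24]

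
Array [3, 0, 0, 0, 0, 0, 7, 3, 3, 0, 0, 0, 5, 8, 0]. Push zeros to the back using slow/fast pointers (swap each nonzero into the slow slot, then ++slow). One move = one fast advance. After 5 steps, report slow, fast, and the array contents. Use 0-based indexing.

slow=1, fast=5, a=[3, 0, 0, 0, 0, 0, 7, 3, 3, 0, 0, 0, 5, 8, 0]

slow=0 fast=0: a[fast]=3≠0 swap→a[0]=3, slow++,fast++
slow=1 fast=1: a[fast]=0, fast++
slow=1 fast=2: a[fast]=0, fast++
slow=1 fast=3: a[fast]=0, fast++
slow=1 fast=4: a[fast]=0, fast++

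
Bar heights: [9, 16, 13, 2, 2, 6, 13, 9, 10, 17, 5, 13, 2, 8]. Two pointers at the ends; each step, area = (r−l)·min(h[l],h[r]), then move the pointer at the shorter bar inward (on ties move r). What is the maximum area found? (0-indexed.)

max area = 130

[0,13] min(9,8)*13=104 best=104 * → r--
[0,12] min(9,2)*12=24 best=104 → r--
[0,11] min(9,13)*11=99 best=104 → l++
[1,11] min(16,13)*10=130 best=130 * → r--
[1,10] min(16,5)*9=45 best=130 → r--
[1,9] min(16,17)*8=128 best=130 → l++
[2,9] min(13,17)*7=91 best=130 → l++
[3,9] min(2,17)*6=12 best=130 → l++
[4,9] min(2,17)*5=10 best=130 → l++
[5,9] min(6,17)*4=24 best=130 → l++
[6,9] min(13,17)*3=39 best=130 → l++
[7,9] min(9,17)*2=18 best=130 → l++
[8,9] min(10,17)*1=10 best=130 → l++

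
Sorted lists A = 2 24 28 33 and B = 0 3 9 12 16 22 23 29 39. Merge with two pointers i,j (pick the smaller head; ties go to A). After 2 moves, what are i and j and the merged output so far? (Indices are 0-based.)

i=1, j=1, merged so far=[0, 2]

i=0 j=0: A[i]=2>B[j]=0 take 0, j++
i=0 j=1: A[i]=2<=B[j]=3 take 2, i++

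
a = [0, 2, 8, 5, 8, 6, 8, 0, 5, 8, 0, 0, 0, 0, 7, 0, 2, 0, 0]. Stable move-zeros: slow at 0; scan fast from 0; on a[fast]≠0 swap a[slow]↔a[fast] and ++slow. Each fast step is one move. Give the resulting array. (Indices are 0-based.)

[2, 8, 5, 8, 6, 8, 5, 8, 7, 2, 0, 0, 0, 0, 0, 0, 0, 0, 0]

slow=0 fast=0: a[fast]=0, fast++
slow=0 fast=1: a[fast]=2≠0 swap→a[0]=2, slow++,fast++
slow=1 fast=2: a[fast]=8≠0 swap→a[1]=8, slow++,fast++
slow=2 fast=3: a[fast]=5≠0 swap→a[2]=5, slow++,fast++
slow=3 fast=4: a[fast]=8≠0 swap→a[3]=8, slow++,fast++
slow=4 fast=5: a[fast]=6≠0 swap→a[4]=6, slow++,fast++
slow=5 fast=6: a[fast]=8≠0 swap→a[5]=8, slow++,fast++
slow=6 fast=7: a[fast]=0, fast++
slow=6 fast=8: a[fast]=5≠0 swap→a[6]=5, slow++,fast++
slow=7 fast=9: a[fast]=8≠0 swap→a[7]=8, slow++,fast++
slow=8 fast=10: a[fast]=0, fast++
slow=8 fast=11: a[fast]=0, fast++
slow=8 fast=12: a[fast]=0, fast++
slow=8 fast=13: a[fast]=0, fast++
slow=8 fast=14: a[fast]=7≠0 swap→a[8]=7, slow++,fast++
slow=9 fast=15: a[fast]=0, fast++
slow=9 fast=16: a[fast]=2≠0 swap→a[9]=2, slow++,fast++
slow=10 fast=17: a[fast]=0, fast++
slow=10 fast=18: a[fast]=0, fast++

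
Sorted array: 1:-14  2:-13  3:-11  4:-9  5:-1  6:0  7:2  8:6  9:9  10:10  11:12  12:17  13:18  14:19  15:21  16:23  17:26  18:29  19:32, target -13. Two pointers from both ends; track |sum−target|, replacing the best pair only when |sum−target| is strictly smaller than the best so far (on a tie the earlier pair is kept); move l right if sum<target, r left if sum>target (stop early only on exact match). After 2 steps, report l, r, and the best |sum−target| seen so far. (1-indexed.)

l=1, r=17, best |Δ|=28

l=1 r=19: -14+32=18 d=31 *, r--
l=1 r=18: -14+29=15 d=28 *, r--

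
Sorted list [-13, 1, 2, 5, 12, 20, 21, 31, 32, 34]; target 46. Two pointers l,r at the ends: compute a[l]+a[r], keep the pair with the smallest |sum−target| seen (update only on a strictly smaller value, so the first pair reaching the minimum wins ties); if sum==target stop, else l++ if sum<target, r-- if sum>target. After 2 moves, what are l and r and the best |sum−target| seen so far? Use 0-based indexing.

[0,9] -13+34=21 d=25 * → l++
[1,9] 1+34=35 d=11 * → l++

l=2, r=9, best |Δ|=11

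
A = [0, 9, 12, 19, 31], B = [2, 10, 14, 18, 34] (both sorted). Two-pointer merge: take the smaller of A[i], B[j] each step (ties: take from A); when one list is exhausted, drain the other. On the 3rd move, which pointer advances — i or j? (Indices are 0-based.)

[i=0,j=0] A[i]=0<=B[j]=2 take 0 → i++
[i=1,j=0] A[i]=9>B[j]=2 take 2 → j++
[i=1,j=1] A[i]=9<=B[j]=10 take 9 → i++

i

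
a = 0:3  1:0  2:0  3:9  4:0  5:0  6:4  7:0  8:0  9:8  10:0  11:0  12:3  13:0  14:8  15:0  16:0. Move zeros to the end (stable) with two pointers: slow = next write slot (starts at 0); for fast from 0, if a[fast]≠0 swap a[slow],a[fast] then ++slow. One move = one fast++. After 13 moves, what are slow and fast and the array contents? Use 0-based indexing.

(s=0,f=0) a[fast]=3≠0 swap→a[0]=3 → slow++,fast++
(s=1,f=1) a[fast]=0 → fast++
(s=1,f=2) a[fast]=0 → fast++
(s=1,f=3) a[fast]=9≠0 swap→a[1]=9 → slow++,fast++
(s=2,f=4) a[fast]=0 → fast++
(s=2,f=5) a[fast]=0 → fast++
(s=2,f=6) a[fast]=4≠0 swap→a[2]=4 → slow++,fast++
(s=3,f=7) a[fast]=0 → fast++
(s=3,f=8) a[fast]=0 → fast++
(s=3,f=9) a[fast]=8≠0 swap→a[3]=8 → slow++,fast++
(s=4,f=10) a[fast]=0 → fast++
(s=4,f=11) a[fast]=0 → fast++
(s=4,f=12) a[fast]=3≠0 swap→a[4]=3 → slow++,fast++

slow=5, fast=13, a=[3, 9, 4, 8, 3, 0, 0, 0, 0, 0, 0, 0, 0, 0, 8, 0, 0]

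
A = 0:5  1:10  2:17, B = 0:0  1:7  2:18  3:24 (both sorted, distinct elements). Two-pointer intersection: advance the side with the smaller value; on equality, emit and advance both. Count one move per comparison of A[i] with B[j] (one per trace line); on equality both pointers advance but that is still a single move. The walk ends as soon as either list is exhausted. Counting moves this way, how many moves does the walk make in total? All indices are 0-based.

5 moves

[i=0,j=0] 5>0 → j++
[i=0,j=1] 5<7 → i++
[i=1,j=1] 10>7 → j++
[i=1,j=2] 10<18 → i++
[i=2,j=2] 17<18 → i++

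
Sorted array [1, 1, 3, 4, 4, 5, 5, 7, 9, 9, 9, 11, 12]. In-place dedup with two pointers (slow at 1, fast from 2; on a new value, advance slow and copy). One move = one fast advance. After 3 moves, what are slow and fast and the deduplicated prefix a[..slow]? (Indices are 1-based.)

slow=3, fast=5, prefix=[1, 3, 4]

slow=1 fast=2: a[fast]=1=a[slow] dup, fast++
slow=1 fast=3: a[fast]=3≠a[slow]=1 write a[2]=3, slow++,fast++
slow=2 fast=4: a[fast]=4≠a[slow]=3 write a[3]=4, slow++,fast++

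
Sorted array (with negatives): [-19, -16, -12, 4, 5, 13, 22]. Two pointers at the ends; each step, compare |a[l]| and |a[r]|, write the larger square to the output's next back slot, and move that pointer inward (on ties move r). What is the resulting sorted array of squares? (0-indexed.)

[16, 25, 144, 169, 256, 361, 484]

[0,6] |-19|<=|22| out[6]=484 → r--
[0,5] |-19|>|13| out[5]=361 → l++
[1,5] |-16|>|13| out[4]=256 → l++
[2,5] |-12|<=|13| out[3]=169 → r--
[2,4] |-12|>|5| out[2]=144 → l++
[3,4] |4|<=|5| out[1]=25 → r--
[3,3] |4|<=|4| out[0]=16 → r--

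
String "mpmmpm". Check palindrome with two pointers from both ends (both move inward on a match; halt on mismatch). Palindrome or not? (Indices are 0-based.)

palindrome

[0,5] 'm'=='m' → l++,r--
[1,4] 'p'=='p' → l++,r--
[2,3] 'm'=='m' → l++,r--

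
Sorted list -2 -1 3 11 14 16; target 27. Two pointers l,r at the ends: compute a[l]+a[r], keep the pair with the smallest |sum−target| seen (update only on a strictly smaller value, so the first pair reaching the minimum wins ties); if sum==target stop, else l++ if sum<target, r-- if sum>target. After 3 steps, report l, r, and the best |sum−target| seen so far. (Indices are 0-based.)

[0,5] -2+16=14 d=13 * → l++
[1,5] -1+16=15 d=12 * → l++
[2,5] 3+16=19 d=8 * → l++

l=3, r=5, best |Δ|=8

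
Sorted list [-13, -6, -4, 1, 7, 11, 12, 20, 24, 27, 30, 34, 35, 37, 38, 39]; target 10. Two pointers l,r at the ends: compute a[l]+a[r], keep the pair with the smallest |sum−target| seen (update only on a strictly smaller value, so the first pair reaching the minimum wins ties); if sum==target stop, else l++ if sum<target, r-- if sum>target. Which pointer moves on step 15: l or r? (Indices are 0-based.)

l=0 r=15: -13+39=26 d=16 *, r--
l=0 r=14: -13+38=25 d=15 *, r--
l=0 r=13: -13+37=24 d=14 *, r--
l=0 r=12: -13+35=22 d=12 *, r--
l=0 r=11: -13+34=21 d=11 *, r--
l=0 r=10: -13+30=17 d=7 *, r--
l=0 r=9: -13+27=14 d=4 *, r--
l=0 r=8: -13+24=11 d=1 *, r--
l=0 r=7: -13+20=7 d=3, l++
l=1 r=7: -6+20=14 d=4, r--
l=1 r=6: -6+12=6 d=4, l++
l=2 r=6: -4+12=8 d=2, l++
l=3 r=6: 1+12=13 d=3, r--
l=3 r=5: 1+11=12 d=2, r--
l=3 r=4: 1+7=8 d=2, l++

l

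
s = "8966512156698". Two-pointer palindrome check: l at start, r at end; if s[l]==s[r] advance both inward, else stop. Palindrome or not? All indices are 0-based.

l=0 r=12: '8'=='8', l++,r--
l=1 r=11: '9'=='9', l++,r--
l=2 r=10: '6'=='6', l++,r--
l=3 r=9: '6'=='6', l++,r--
l=4 r=8: '5'=='5', l++,r--
l=5 r=7: '1'=='1', l++,r--

palindrome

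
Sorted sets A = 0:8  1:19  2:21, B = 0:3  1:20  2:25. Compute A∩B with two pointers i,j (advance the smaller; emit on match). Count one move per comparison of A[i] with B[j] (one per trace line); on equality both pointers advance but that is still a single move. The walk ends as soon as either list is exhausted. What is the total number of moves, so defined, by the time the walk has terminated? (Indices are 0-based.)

5 moves

[i=0,j=0] 8>3 → j++
[i=0,j=1] 8<20 → i++
[i=1,j=1] 19<20 → i++
[i=2,j=1] 21>20 → j++
[i=2,j=2] 21<25 → i++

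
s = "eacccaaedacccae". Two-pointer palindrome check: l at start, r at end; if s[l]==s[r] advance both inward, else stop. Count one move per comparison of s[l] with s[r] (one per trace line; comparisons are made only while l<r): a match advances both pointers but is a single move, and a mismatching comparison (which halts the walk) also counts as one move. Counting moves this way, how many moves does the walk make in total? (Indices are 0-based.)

7 moves

l=0 r=14: 'e'=='e', l++,r--
l=1 r=13: 'a'=='a', l++,r--
l=2 r=12: 'c'=='c', l++,r--
l=3 r=11: 'c'=='c', l++,r--
l=4 r=10: 'c'=='c', l++,r--
l=5 r=9: 'a'=='a', l++,r--
l=6 r=8: 'a'!='d', stop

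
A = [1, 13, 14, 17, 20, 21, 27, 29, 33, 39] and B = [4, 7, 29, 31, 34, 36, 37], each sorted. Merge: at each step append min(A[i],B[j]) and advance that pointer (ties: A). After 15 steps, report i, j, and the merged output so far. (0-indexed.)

i=0 j=0: A[i]=1<=B[j]=4 take 1, i++
i=1 j=0: A[i]=13>B[j]=4 take 4, j++
i=1 j=1: A[i]=13>B[j]=7 take 7, j++
i=1 j=2: A[i]=13<=B[j]=29 take 13, i++
i=2 j=2: A[i]=14<=B[j]=29 take 14, i++
i=3 j=2: A[i]=17<=B[j]=29 take 17, i++
i=4 j=2: A[i]=20<=B[j]=29 take 20, i++
i=5 j=2: A[i]=21<=B[j]=29 take 21, i++
i=6 j=2: A[i]=27<=B[j]=29 take 27, i++
i=7 j=2: A[i]=29<=B[j]=29 take 29, i++
i=8 j=2: A[i]=33>B[j]=29 take 29, j++
i=8 j=3: A[i]=33>B[j]=31 take 31, j++
i=8 j=4: A[i]=33<=B[j]=34 take 33, i++
i=9 j=4: A[i]=39>B[j]=34 take 34, j++
i=9 j=5: A[i]=39>B[j]=36 take 36, j++

i=9, j=6, merged so far=[1, 4, 7, 13, 14, 17, 20, 21, 27, 29, 29, 31, 33, 34, 36]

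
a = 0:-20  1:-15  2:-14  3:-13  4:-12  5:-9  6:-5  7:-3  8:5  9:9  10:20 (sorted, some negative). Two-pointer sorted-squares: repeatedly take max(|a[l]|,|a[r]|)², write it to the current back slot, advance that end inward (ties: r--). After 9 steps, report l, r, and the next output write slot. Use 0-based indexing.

[0,10] |-20|<=|20| out[10]=400 → r--
[0,9] |-20|>|9| out[9]=400 → l++
[1,9] |-15|>|9| out[8]=225 → l++
[2,9] |-14|>|9| out[7]=196 → l++
[3,9] |-13|>|9| out[6]=169 → l++
[4,9] |-12|>|9| out[5]=144 → l++
[5,9] |-9|<=|9| out[4]=81 → r--
[5,8] |-9|>|5| out[3]=81 → l++
[6,8] |-5|<=|5| out[2]=25 → r--

l=6, r=7, next write slot=1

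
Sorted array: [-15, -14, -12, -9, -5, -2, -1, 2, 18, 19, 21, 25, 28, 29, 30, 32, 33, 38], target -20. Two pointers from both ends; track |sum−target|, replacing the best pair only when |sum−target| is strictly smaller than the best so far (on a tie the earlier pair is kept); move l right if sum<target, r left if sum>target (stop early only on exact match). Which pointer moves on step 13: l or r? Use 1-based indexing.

l=1 r=18: -15+38=23 d=43 *, r--
l=1 r=17: -15+33=18 d=38 *, r--
l=1 r=16: -15+32=17 d=37 *, r--
l=1 r=15: -15+30=15 d=35 *, r--
l=1 r=14: -15+29=14 d=34 *, r--
l=1 r=13: -15+28=13 d=33 *, r--
l=1 r=12: -15+25=10 d=30 *, r--
l=1 r=11: -15+21=6 d=26 *, r--
l=1 r=10: -15+19=4 d=24 *, r--
l=1 r=9: -15+18=3 d=23 *, r--
l=1 r=8: -15+2=-13 d=7 *, r--
l=1 r=7: -15+-1=-16 d=4 *, r--
l=1 r=6: -15+-2=-17 d=3 *, r--

r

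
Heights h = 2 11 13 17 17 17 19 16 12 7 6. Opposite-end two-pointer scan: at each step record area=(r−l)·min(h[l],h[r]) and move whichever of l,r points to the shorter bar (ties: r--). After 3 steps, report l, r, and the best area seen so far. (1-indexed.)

l=2, r=9, best area=56

l=1 r=11: min(2,6)*10=20 best=20 *, l++
l=2 r=11: min(11,6)*9=54 best=54 *, r--
l=2 r=10: min(11,7)*8=56 best=56 *, r--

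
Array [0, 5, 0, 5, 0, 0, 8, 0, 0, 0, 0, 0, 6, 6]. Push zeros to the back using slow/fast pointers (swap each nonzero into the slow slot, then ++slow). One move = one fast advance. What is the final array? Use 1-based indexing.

[5, 5, 8, 6, 6, 0, 0, 0, 0, 0, 0, 0, 0, 0]

(s=1,f=1) a[fast]=0 → fast++
(s=1,f=2) a[fast]=5≠0 swap→a[1]=5 → slow++,fast++
(s=2,f=3) a[fast]=0 → fast++
(s=2,f=4) a[fast]=5≠0 swap→a[2]=5 → slow++,fast++
(s=3,f=5) a[fast]=0 → fast++
(s=3,f=6) a[fast]=0 → fast++
(s=3,f=7) a[fast]=8≠0 swap→a[3]=8 → slow++,fast++
(s=4,f=8) a[fast]=0 → fast++
(s=4,f=9) a[fast]=0 → fast++
(s=4,f=10) a[fast]=0 → fast++
(s=4,f=11) a[fast]=0 → fast++
(s=4,f=12) a[fast]=0 → fast++
(s=4,f=13) a[fast]=6≠0 swap→a[4]=6 → slow++,fast++
(s=5,f=14) a[fast]=6≠0 swap→a[5]=6 → slow++,fast++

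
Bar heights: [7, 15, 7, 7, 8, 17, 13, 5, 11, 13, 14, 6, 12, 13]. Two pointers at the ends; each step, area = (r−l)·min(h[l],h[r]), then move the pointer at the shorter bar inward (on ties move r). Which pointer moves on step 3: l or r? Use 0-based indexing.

r

l=0 r=13: min(7,13)*13=91 best=91 *, l++
l=1 r=13: min(15,13)*12=156 best=156 *, r--
l=1 r=12: min(15,12)*11=132 best=156, r--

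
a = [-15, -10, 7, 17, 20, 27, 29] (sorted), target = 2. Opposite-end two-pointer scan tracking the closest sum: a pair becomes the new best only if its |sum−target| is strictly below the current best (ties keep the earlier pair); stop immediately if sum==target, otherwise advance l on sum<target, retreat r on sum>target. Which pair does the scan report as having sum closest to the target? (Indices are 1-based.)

pair (-15, 17) with sum 2 (|Δ|=0)

[1,7] -15+29=14 d=12 * → r--
[1,6] -15+27=12 d=10 * → r--
[1,5] -15+20=5 d=3 * → r--
[1,4] -15+17=2 d=0 * → stop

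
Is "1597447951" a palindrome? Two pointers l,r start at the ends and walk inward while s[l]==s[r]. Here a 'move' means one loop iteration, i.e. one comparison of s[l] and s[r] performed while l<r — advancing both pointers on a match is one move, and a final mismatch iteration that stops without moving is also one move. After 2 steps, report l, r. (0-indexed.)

l=2, r=7

l=0 r=9: '1'=='1', l++,r--
l=1 r=8: '5'=='5', l++,r--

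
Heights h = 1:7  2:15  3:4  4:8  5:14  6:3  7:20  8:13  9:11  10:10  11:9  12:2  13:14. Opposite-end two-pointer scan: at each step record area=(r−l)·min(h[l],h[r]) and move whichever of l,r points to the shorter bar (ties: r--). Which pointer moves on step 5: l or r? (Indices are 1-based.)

l=1 r=13: min(7,14)*12=84 best=84 *, l++
l=2 r=13: min(15,14)*11=154 best=154 *, r--
l=2 r=12: min(15,2)*10=20 best=154, r--
l=2 r=11: min(15,9)*9=81 best=154, r--
l=2 r=10: min(15,10)*8=80 best=154, r--

r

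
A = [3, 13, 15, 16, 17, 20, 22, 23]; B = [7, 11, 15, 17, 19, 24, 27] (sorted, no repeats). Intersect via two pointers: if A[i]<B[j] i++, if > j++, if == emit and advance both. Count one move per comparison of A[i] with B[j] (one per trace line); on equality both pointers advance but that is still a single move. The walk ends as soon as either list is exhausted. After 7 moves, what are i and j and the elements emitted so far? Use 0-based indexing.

i=0 j=0: 3<7, i++
i=1 j=0: 13>7, j++
i=1 j=1: 13>11, j++
i=1 j=2: 13<15, i++
i=2 j=2: 15==15 emit, i++,j++
i=3 j=3: 16<17, i++
i=4 j=3: 17==17 emit, i++,j++

i=5, j=4, emitted=[15, 17]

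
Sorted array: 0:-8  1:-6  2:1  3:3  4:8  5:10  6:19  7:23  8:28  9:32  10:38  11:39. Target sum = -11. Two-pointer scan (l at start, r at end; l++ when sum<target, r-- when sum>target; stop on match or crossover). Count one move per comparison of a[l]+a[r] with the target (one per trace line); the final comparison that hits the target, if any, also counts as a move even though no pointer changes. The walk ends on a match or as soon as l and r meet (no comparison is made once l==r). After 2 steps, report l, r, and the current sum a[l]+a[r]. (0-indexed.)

l=0 r=11: -8+39=31 >-11, r--
l=0 r=10: -8+38=30 >-11, r--

l=0, r=9, sum=24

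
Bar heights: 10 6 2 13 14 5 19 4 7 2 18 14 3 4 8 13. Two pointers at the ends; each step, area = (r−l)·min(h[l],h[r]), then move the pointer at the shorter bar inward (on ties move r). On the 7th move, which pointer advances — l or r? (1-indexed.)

l=1 r=16: min(10,13)*15=150 best=150 *, l++
l=2 r=16: min(6,13)*14=84 best=150, l++
l=3 r=16: min(2,13)*13=26 best=150, l++
l=4 r=16: min(13,13)*12=156 best=156 *, r--
l=4 r=15: min(13,8)*11=88 best=156, r--
l=4 r=14: min(13,4)*10=40 best=156, r--
l=4 r=13: min(13,3)*9=27 best=156, r--

r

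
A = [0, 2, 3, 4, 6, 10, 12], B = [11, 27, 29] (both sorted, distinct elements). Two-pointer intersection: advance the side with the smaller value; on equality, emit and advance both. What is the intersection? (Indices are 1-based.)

intersection = []

i=1 j=1: 0<11, i++
i=2 j=1: 2<11, i++
i=3 j=1: 3<11, i++
i=4 j=1: 4<11, i++
i=5 j=1: 6<11, i++
i=6 j=1: 10<11, i++
i=7 j=1: 12>11, j++
i=7 j=2: 12<27, i++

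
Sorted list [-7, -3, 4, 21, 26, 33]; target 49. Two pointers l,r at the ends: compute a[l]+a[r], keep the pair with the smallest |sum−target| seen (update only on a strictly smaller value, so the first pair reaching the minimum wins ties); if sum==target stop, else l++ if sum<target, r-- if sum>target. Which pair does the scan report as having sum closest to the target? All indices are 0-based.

pair (21, 26) with sum 47 (|Δ|=2)

[0,5] -7+33=26 d=23 * → l++
[1,5] -3+33=30 d=19 * → l++
[2,5] 4+33=37 d=12 * → l++
[3,5] 21+33=54 d=5 * → r--
[3,4] 21+26=47 d=2 * → l++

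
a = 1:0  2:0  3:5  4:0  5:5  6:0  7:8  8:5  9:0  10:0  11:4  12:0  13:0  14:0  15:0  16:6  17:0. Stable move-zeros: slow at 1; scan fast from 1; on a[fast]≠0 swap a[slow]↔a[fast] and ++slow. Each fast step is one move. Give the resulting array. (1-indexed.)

[5, 5, 8, 5, 4, 6, 0, 0, 0, 0, 0, 0, 0, 0, 0, 0, 0]

slow=1 fast=1: a[fast]=0, fast++
slow=1 fast=2: a[fast]=0, fast++
slow=1 fast=3: a[fast]=5≠0 swap→a[1]=5, slow++,fast++
slow=2 fast=4: a[fast]=0, fast++
slow=2 fast=5: a[fast]=5≠0 swap→a[2]=5, slow++,fast++
slow=3 fast=6: a[fast]=0, fast++
slow=3 fast=7: a[fast]=8≠0 swap→a[3]=8, slow++,fast++
slow=4 fast=8: a[fast]=5≠0 swap→a[4]=5, slow++,fast++
slow=5 fast=9: a[fast]=0, fast++
slow=5 fast=10: a[fast]=0, fast++
slow=5 fast=11: a[fast]=4≠0 swap→a[5]=4, slow++,fast++
slow=6 fast=12: a[fast]=0, fast++
slow=6 fast=13: a[fast]=0, fast++
slow=6 fast=14: a[fast]=0, fast++
slow=6 fast=15: a[fast]=0, fast++
slow=6 fast=16: a[fast]=6≠0 swap→a[6]=6, slow++,fast++
slow=7 fast=17: a[fast]=0, fast++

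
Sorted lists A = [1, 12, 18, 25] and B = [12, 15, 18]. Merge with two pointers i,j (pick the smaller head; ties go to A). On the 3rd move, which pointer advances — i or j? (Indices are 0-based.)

j

i=0 j=0: A[i]=1<=B[j]=12 take 1, i++
i=1 j=0: A[i]=12<=B[j]=12 take 12, i++
i=2 j=0: A[i]=18>B[j]=12 take 12, j++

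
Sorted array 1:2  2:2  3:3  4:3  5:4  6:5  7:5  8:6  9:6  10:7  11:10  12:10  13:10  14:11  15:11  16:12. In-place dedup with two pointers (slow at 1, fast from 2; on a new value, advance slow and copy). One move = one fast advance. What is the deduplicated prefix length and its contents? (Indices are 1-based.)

slow=1 fast=2: a[fast]=2=a[slow] dup, fast++
slow=1 fast=3: a[fast]=3≠a[slow]=2 write a[2]=3, slow++,fast++
slow=2 fast=4: a[fast]=3=a[slow] dup, fast++
slow=2 fast=5: a[fast]=4≠a[slow]=3 write a[3]=4, slow++,fast++
slow=3 fast=6: a[fast]=5≠a[slow]=4 write a[4]=5, slow++,fast++
slow=4 fast=7: a[fast]=5=a[slow] dup, fast++
slow=4 fast=8: a[fast]=6≠a[slow]=5 write a[5]=6, slow++,fast++
slow=5 fast=9: a[fast]=6=a[slow] dup, fast++
slow=5 fast=10: a[fast]=7≠a[slow]=6 write a[6]=7, slow++,fast++
slow=6 fast=11: a[fast]=10≠a[slow]=7 write a[7]=10, slow++,fast++
slow=7 fast=12: a[fast]=10=a[slow] dup, fast++
slow=7 fast=13: a[fast]=10=a[slow] dup, fast++
slow=7 fast=14: a[fast]=11≠a[slow]=10 write a[8]=11, slow++,fast++
slow=8 fast=15: a[fast]=11=a[slow] dup, fast++
slow=8 fast=16: a[fast]=12≠a[slow]=11 write a[9]=12, slow++,fast++

length 9; prefix = [2, 3, 4, 5, 6, 7, 10, 11, 12]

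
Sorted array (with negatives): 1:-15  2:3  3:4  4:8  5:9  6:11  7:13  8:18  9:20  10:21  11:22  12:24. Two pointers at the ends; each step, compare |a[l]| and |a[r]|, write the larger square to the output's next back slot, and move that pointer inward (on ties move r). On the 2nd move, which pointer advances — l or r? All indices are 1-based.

l=1 r=12: |-15|<=|24| out[12]=576, r--
l=1 r=11: |-15|<=|22| out[11]=484, r--

r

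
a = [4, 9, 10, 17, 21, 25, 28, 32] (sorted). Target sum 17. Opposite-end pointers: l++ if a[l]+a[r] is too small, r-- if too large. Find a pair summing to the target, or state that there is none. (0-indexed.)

no pair

l=0 r=7: 4+32=36 >17, r--
l=0 r=6: 4+28=32 >17, r--
l=0 r=5: 4+25=29 >17, r--
l=0 r=4: 4+21=25 >17, r--
l=0 r=3: 4+17=21 >17, r--
l=0 r=2: 4+10=14 <17, l++
l=1 r=2: 9+10=19 >17, r--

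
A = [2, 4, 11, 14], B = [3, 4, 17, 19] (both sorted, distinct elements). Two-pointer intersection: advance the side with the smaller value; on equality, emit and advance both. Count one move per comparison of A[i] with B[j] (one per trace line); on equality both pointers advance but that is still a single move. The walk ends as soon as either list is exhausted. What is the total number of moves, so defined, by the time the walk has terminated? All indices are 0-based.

[i=0,j=0] 2<3 → i++
[i=1,j=0] 4>3 → j++
[i=1,j=1] 4==4 emit → i++,j++
[i=2,j=2] 11<17 → i++
[i=3,j=2] 14<17 → i++

5 moves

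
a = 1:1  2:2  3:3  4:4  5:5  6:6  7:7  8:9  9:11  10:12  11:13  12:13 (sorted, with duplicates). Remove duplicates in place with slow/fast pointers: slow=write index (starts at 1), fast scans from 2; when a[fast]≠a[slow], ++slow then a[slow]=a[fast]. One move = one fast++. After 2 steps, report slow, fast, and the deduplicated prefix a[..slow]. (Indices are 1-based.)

slow=1 fast=2: a[fast]=2≠a[slow]=1 write a[2]=2, slow++,fast++
slow=2 fast=3: a[fast]=3≠a[slow]=2 write a[3]=3, slow++,fast++

slow=3, fast=4, prefix=[1, 2, 3]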